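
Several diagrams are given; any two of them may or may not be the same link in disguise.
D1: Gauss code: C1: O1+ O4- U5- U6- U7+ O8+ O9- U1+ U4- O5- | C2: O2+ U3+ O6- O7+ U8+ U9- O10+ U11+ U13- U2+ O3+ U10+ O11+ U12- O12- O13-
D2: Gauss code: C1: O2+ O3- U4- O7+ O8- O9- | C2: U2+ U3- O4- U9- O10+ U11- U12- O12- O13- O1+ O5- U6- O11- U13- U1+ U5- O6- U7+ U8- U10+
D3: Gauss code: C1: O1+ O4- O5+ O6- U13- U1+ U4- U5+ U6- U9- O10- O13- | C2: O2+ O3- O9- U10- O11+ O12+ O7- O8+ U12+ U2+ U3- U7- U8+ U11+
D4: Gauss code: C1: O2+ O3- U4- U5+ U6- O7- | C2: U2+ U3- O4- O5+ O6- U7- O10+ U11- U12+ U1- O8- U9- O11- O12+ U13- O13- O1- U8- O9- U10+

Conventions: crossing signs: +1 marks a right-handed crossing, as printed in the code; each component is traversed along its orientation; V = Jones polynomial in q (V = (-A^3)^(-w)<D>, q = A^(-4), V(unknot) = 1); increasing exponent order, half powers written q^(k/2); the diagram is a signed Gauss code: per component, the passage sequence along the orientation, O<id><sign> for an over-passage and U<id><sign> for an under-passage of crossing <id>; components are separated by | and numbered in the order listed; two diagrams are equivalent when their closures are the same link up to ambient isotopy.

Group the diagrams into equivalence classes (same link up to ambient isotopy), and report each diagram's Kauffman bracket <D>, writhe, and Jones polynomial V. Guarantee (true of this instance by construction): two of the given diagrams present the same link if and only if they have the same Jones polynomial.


equivalence classes: {D1} | {D2, D4} | {D3}
D1 (bracket -A^-15 + A^-7 + A^-3 + A; 13 crossings at w = +1): V = -q^(1/2) - q^(3/2) - q^(5/2) + q^(9/2)
V(D2) = q^(-13/2) - q^(-11/2) + q^(-9/2) - 2q^(-7/2) - q^(-3/2)  (w -5, c 13, <D> = A^-9 + 2A^-1 - A^3 + A^7 - A^11)
V(D3) = -q^(-5/2) - q^(-1/2)  [13 crossings, <D> = A^-1 + A^7, w = -1]
D4 (bracket A^-9 + 2A^-1 - A^3 + A^7 - A^11; 13 crossings at w = -5): V = q^(-13/2) - q^(-11/2) + q^(-9/2) - 2q^(-7/2) - q^(-3/2)
observation: comparing 4 Jones polynomials yields 3 groups


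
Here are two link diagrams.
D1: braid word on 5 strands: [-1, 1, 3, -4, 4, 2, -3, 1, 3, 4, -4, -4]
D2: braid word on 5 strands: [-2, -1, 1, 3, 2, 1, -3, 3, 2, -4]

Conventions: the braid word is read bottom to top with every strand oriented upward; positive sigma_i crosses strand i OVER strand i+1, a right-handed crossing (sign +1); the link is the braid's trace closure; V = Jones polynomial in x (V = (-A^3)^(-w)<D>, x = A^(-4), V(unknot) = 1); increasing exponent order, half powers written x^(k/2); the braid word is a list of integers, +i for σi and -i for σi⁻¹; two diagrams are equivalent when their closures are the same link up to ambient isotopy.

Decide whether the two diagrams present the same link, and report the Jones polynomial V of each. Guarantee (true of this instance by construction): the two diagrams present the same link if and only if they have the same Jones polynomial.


same link: yes
V(D1) = 1  [12 crossings, <D> = A^6, w = +2]
D2 (bracket A^6; 10 crossings at w = +2): V = 1
note: one V(x) for all 2 diagrams — one class (guaranteed)


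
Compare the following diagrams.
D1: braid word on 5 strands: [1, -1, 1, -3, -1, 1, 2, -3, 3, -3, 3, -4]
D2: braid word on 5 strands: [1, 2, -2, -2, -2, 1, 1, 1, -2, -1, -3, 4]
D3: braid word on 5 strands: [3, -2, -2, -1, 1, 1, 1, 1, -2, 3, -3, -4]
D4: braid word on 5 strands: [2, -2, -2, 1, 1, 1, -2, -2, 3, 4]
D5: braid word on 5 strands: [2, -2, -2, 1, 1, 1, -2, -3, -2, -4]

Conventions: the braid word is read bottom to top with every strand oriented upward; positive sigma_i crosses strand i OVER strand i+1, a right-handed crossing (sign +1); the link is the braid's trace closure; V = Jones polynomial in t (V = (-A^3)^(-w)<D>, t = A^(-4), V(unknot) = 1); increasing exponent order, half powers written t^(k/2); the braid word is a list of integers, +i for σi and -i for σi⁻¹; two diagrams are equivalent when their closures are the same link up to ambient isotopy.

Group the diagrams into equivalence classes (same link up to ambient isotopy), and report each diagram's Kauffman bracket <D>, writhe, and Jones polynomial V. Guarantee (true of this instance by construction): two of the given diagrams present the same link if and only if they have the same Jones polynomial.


classes: {D1} | {D2, D3, D4, D5}
V(D1) = 1  [12 crossings, <D> = 1, w = 0]
V(D2) = -t^-3 + t^-2 - t^-1 + 3 - t + t^2 - t^3  (w 0, c 12, <D> = -A^-12 + A^-8 - A^-4 + 3 - A^4 + A^8 - A^12)
D3 (bracket -A^-12 + A^-8 - A^-4 + 3 - A^4 + A^8 - A^12; 12 crossings at w = 0): V = -t^-3 + t^-2 - t^-1 + 3 - t + t^2 - t^3
V(D4) = -t^-3 + t^-2 - t^-1 + 3 - t + t^2 - t^3  (w +2, c 10, <D> = -A^-6 + A^-2 - A^2 + 3A^6 - A^10 + A^14 - A^18)
V(D5) = -t^-3 + t^-2 - t^-1 + 3 - t + t^2 - t^3  [10 crossings, <D> = -A^-18 + A^-14 - A^-10 + 3A^-6 - A^-2 + A^2 - A^6, w = -2]
insight: comparing 5 Jones polynomials yields 2 groups


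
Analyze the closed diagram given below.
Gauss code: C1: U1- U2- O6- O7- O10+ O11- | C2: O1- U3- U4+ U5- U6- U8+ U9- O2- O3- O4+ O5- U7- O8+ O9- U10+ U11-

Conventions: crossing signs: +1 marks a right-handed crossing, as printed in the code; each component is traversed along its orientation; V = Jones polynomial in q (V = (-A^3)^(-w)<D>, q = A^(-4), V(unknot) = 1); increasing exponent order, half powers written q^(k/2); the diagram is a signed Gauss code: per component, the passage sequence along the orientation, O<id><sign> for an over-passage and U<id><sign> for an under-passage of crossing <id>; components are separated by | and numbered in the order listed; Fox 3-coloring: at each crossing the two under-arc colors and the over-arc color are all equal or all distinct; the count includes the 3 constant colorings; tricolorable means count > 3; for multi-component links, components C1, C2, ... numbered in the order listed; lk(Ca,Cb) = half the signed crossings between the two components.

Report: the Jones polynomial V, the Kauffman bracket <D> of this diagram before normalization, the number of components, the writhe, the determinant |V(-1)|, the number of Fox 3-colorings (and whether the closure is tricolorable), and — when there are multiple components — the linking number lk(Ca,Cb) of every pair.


V(q) = -q^(-11/2) + q^(-9/2) - q^(-7/2) - q^(-3/2)
bracket: A^-9 + A^-1 - A^3 + A^7, w = -5
2 components, writhe -5, over 11 crossings
lk(C1,C2) = -2
det 4, colorings 3 of 3^11 — not tricolorable
observation: span 4 respects span(V) <= c + mu - 1 = 12 for this 2-component diagram


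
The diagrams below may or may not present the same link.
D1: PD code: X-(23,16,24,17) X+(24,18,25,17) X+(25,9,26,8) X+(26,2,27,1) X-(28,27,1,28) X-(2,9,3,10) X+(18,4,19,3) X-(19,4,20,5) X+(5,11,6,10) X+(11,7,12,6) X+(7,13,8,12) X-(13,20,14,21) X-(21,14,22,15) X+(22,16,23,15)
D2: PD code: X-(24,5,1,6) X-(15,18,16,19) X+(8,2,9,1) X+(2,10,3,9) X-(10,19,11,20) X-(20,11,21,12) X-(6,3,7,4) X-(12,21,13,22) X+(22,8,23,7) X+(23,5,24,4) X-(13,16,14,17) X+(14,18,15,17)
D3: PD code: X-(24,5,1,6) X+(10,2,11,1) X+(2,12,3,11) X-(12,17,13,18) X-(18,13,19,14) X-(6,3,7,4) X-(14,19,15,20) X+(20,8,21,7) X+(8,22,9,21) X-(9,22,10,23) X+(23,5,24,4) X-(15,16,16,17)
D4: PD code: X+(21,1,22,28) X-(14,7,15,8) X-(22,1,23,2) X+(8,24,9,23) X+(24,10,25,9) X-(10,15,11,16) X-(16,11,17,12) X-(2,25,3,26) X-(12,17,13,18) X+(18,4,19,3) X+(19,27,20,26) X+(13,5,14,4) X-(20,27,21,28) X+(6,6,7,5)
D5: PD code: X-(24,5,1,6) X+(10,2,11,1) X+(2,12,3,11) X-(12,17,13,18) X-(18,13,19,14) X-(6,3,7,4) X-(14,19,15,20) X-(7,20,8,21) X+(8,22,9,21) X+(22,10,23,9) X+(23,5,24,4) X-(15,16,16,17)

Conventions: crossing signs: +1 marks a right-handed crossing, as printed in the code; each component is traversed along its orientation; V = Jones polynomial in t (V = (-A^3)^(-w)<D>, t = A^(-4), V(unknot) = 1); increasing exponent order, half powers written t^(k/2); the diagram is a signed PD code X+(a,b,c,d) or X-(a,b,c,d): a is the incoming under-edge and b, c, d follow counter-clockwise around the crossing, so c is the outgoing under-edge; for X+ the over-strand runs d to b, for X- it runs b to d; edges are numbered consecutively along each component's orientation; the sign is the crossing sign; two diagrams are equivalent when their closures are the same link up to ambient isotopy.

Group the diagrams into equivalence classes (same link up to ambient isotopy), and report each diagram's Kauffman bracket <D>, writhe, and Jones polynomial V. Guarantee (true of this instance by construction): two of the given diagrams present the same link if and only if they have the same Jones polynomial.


grouping into links: {D1} | {D2, D3, D4, D5}
V(D1) = t + t^3 - t^4  (w +2, c 14, <D> = -A^-10 + A^-6 + A^2)
D2 (bracket -A^-18 + A^-14 - A^-10 + 3A^-6 - A^-2 + A^2 - A^6; 12 crossings at w = -2): V = -t^-3 + t^-2 - t^-1 + 3 - t + t^2 - t^3
D3 (bracket -A^-18 + A^-14 - A^-10 + 3A^-6 - A^-2 + A^2 - A^6; 12 crossings at w = -2): V = -t^-3 + t^-2 - t^-1 + 3 - t + t^2 - t^3
V(D4) = -t^-3 + t^-2 - t^-1 + 3 - t + t^2 - t^3  (w 0, c 14, <D> = -A^-12 + A^-8 - A^-4 + 3 - A^4 + A^8 - A^12)
D5 (bracket -A^-18 + A^-14 - A^-10 + 3A^-6 - A^-2 + A^2 - A^6; 12 crossings at w = -2): V = -t^-3 + t^-2 - t^-1 + 3 - t + t^2 - t^3
why: 2 classes among 5 diagrams; unequal V(t) rules out equality


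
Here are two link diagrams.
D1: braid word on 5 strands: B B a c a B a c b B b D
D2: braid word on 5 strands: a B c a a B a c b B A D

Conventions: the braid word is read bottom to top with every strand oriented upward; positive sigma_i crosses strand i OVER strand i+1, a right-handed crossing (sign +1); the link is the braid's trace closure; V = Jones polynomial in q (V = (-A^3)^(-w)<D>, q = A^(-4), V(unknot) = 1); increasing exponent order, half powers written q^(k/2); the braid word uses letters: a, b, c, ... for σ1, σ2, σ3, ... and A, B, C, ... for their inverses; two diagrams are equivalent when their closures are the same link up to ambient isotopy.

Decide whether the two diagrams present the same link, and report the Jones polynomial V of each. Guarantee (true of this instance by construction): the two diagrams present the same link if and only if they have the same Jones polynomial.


equivalent: yes
D1 (bracket -A^-18 + 2A^-14 - 3A^-10 + 4A^-6 - 3A^-2 + 3A^2 - 2A^6 + A^10; 12 crossings at w = +2): V = q^-1 - 2 + 3q - 3q^2 + 4q^3 - 3q^4 + 2q^5 - q^6
D2 (bracket -A^-18 + 2A^-14 - 3A^-10 + 4A^-6 - 3A^-2 + 3A^2 - 2A^6 + A^10; 12 crossings at w = +2): V = q^-1 - 2 + 3q - 3q^2 + 4q^3 - 3q^4 + 2q^5 - q^6
key observation: from 12 to 12 crossings by R-moves: one link, two diagrams


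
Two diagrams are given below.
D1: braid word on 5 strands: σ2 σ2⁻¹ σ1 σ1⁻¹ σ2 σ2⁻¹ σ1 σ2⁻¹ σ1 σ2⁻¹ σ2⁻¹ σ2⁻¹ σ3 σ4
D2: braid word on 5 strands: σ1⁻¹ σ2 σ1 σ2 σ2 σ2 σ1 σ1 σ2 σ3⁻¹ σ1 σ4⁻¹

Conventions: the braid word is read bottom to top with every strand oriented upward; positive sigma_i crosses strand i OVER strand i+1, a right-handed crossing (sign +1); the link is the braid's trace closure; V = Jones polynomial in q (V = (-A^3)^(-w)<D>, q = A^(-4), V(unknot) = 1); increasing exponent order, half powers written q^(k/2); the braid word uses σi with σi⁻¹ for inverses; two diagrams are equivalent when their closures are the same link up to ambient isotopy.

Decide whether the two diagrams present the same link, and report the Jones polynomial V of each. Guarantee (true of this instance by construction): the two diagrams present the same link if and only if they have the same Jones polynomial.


equivalent: no
D1 (bracket A^-4 - 1 + 2A^4 - 2A^8 + 2A^12 - 2A^16 + A^20; 14 crossings at w = 0): V = q^-5 - 2q^-4 + 2q^-3 - 2q^-2 + 2q^-1 - 1 + q
V(D2) = q^3 + q^5 - q^8  [12 crossings, <D> = -A^-14 + A^-2 + A^6, w = +6]
observation: 2 classes among 2 diagrams; unequal V(q) rules out equality


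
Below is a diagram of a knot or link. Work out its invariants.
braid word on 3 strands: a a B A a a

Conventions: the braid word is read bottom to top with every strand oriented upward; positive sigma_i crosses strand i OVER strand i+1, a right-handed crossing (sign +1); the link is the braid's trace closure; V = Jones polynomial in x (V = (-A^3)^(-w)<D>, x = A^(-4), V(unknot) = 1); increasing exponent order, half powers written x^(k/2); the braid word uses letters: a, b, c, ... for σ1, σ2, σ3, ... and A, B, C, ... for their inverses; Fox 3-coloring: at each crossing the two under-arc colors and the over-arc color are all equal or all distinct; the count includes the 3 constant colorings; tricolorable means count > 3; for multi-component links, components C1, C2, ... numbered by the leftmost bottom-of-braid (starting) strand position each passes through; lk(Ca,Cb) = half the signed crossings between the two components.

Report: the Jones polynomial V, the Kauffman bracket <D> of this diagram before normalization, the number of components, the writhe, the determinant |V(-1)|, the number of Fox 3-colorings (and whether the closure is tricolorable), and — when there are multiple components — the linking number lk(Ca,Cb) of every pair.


V = x + x^3 - x^4
<D> = -A^-10 + A^-6 + A^2 (w = +2)
1 component over 6 crossings, w = +2
9 Fox colorings among 3^6, |V(-1)| = 3: tricolorable
why: det 3 = |V(-1)|; divisible by 3, so tricolorable


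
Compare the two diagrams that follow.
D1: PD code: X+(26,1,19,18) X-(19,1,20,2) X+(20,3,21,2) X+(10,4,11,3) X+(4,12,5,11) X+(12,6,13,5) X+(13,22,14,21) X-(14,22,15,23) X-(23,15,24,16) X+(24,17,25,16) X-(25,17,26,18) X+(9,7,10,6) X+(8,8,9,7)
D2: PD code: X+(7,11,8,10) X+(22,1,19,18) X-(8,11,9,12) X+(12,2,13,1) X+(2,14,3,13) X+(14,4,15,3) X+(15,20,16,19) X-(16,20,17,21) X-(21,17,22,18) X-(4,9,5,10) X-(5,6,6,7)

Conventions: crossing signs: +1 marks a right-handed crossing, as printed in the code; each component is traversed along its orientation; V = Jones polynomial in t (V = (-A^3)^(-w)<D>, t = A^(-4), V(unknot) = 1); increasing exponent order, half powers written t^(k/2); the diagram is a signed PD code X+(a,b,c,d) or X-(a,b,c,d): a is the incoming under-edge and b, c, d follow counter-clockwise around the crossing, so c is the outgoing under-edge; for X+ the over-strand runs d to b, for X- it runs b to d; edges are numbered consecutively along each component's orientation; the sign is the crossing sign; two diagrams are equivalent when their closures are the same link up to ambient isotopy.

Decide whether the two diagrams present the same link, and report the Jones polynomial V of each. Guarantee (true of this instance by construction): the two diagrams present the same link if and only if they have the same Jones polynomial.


equivalent: yes
V(D1) = -t^(1/2) - t^(3/2) - t^(5/2) + t^(9/2)  (w +5, c 13, <D> = -A^-3 + A^5 + A^9 + A^13)
D2 (bracket -A^-15 + A^-7 + A^-3 + A; 11 crossings at w = +1): V = -t^(1/2) - t^(3/2) - t^(5/2) + t^(9/2)
why: all 2 diagrams share one V(t), hence one class


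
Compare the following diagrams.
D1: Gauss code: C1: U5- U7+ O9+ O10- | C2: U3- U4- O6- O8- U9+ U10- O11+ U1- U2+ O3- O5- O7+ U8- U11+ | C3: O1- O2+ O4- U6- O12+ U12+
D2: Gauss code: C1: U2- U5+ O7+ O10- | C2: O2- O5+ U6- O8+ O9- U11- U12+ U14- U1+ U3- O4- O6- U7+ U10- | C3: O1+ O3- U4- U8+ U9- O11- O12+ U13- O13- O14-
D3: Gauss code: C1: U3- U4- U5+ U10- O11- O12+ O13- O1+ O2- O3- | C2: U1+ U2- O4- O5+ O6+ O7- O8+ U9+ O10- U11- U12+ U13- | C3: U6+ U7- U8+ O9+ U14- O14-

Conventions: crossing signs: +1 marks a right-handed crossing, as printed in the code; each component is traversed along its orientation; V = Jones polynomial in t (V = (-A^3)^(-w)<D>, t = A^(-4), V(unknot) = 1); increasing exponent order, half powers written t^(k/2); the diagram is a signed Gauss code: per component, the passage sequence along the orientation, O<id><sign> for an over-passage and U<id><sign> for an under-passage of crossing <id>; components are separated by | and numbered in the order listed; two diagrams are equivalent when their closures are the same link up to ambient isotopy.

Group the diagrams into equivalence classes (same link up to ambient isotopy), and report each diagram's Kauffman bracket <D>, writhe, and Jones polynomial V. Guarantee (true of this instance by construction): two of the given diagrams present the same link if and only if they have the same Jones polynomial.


grouping into links: {D1, D2} | {D3}
V(D1) = t^-3 + t^-2 + t^-1 + 1  (w -2, c 12, <D> = A^-6 + A^-2 + A^2 + A^6)
V(D2) = t^-3 + t^-2 + t^-1 + 1  (w -4, c 14, <D> = A^-12 + A^-8 + A^-4 + 1)
V(D3) = t^-2 + 2 + t^2  (w -2, c 14, <D> = A^-14 + 2A^-6 + A^2)
key observation: comparing 3 Jones polynomials yields 2 groups


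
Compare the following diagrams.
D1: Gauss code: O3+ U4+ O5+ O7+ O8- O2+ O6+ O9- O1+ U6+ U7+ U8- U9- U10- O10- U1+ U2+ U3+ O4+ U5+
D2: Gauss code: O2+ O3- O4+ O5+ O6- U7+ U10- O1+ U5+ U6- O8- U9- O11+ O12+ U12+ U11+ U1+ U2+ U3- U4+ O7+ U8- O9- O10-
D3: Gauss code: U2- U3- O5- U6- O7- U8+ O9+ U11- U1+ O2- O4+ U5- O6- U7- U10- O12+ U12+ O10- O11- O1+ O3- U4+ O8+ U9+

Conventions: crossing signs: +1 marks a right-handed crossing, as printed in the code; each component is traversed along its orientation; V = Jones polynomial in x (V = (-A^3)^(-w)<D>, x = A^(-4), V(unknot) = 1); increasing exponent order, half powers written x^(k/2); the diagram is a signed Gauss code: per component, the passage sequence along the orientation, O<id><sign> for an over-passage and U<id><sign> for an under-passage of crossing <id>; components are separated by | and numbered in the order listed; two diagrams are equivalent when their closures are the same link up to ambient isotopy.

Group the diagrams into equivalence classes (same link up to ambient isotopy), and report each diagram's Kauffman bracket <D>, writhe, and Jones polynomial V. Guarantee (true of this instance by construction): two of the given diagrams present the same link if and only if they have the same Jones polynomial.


equivalence classes: {D1} | {D2} | {D3}
D1 (bracket -A^-4 + 1 + A^8; 10 crossings at w = +4): V = x + x^3 - x^4
V(D2) = x^-2 - x^-1 + 1 - x + x^2  (w +2, c 12, <D> = A^-2 - A^2 + A^6 - A^10 + A^14)
D3 (bracket A^-10 - A^-6 + 2A^-2 - 2A^2 + 2A^6 - 2A^10 + A^14; 12 crossings at w = -2): V = x^-5 - 2x^-4 + 2x^-3 - 2x^-2 + 2x^-1 - 1 + x
key observation: 3 values of V(x) split the 3 diagrams


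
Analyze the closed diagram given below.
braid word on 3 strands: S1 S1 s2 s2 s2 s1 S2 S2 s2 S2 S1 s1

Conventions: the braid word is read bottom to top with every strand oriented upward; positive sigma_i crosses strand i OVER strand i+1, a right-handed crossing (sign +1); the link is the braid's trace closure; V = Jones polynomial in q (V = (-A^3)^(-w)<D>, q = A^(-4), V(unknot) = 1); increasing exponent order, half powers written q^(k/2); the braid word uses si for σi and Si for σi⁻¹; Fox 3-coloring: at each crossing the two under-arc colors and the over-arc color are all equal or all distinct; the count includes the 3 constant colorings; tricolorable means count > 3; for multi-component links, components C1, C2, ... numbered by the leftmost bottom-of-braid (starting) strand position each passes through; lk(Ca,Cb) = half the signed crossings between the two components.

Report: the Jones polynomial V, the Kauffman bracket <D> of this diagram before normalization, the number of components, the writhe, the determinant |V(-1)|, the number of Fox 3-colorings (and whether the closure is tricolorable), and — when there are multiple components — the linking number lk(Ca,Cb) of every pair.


Jones polynomial: V(q) = -q^-3 + 2q^-2 - 2q^-1 + 3 - 2q + 2q^2 - q^3
<D> = -A^-12 + 2A^-8 - 2A^-4 + 3 - 2A^4 + 2A^8 - A^12; writhe 0
components 1, writhe 0 (12 crossings)
3-colorings: 3 of 3^12, det 13 — not tricolorable
note: |V(-1)| = 13: so not tricolorable, since 3 does not divide 13


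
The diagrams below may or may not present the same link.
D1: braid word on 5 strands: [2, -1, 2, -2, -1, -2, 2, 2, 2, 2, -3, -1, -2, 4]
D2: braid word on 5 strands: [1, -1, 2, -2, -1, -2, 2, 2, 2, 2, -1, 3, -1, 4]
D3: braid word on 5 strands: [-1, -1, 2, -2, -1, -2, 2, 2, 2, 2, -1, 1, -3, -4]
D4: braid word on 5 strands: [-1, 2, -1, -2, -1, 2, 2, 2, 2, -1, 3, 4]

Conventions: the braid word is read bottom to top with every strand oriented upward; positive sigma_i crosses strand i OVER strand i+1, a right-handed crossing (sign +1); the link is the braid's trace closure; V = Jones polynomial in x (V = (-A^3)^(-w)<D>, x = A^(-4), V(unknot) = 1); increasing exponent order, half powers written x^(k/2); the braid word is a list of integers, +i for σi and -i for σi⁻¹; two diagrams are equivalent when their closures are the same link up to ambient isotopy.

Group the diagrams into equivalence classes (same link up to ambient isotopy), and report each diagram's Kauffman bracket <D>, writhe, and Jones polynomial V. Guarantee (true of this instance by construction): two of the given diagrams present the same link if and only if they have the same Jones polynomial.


classes: {D1, D2, D3, D4}
V(D1) = -x^-3 + x^-2 - x^-1 + 3 - x + x^2 - x^3  [14 crossings, <D> = -A^-12 + A^-8 - A^-4 + 3 - A^4 + A^8 - A^12, w = 0]
V(D2) = -x^-3 + x^-2 - x^-1 + 3 - x + x^2 - x^3  [14 crossings, <D> = -A^-6 + A^-2 - A^2 + 3A^6 - A^10 + A^14 - A^18, w = +2]
V(D3) = -x^-3 + x^-2 - x^-1 + 3 - x + x^2 - x^3  (w -2, c 14, <D> = -A^-18 + A^-14 - A^-10 + 3A^-6 - A^-2 + A^2 - A^6)
D4 (bracket -A^-6 + A^-2 - A^2 + 3A^6 - A^10 + A^14 - A^18; 12 crossings at w = +2): V = -x^-3 + x^-2 - x^-1 + 3 - x + x^2 - x^3
insight: all 4 diagrams share one V(x), hence one class


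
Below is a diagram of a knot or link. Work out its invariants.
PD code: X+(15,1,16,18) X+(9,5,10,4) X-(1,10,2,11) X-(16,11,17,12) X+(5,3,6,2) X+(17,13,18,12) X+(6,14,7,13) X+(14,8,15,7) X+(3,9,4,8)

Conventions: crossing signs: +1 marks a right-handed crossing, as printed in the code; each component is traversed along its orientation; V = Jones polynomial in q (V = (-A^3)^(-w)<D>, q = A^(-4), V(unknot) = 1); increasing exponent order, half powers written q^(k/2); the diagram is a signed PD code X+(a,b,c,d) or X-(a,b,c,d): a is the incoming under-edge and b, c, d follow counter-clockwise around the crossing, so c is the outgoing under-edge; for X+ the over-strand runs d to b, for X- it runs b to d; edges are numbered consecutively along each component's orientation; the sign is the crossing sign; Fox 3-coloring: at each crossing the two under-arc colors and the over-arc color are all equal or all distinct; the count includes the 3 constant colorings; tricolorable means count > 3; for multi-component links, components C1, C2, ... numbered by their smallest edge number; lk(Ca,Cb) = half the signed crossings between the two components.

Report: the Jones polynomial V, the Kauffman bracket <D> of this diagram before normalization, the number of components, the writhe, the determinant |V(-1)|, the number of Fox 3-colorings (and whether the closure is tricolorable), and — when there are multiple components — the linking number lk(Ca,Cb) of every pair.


V(q) = q - q^2 + 2q^3 - q^4 + q^5 - q^6
bracket: A^-9 - A^-5 + A^-1 - 2A^3 + A^7 - A^11, w = +5
1 component, writhe +5, over 9 crossings
det 7, colorings 3 of 3^9 — not tricolorable
observation: det 7 = |V(-1)|; not divisible by 3, so not tricolorable


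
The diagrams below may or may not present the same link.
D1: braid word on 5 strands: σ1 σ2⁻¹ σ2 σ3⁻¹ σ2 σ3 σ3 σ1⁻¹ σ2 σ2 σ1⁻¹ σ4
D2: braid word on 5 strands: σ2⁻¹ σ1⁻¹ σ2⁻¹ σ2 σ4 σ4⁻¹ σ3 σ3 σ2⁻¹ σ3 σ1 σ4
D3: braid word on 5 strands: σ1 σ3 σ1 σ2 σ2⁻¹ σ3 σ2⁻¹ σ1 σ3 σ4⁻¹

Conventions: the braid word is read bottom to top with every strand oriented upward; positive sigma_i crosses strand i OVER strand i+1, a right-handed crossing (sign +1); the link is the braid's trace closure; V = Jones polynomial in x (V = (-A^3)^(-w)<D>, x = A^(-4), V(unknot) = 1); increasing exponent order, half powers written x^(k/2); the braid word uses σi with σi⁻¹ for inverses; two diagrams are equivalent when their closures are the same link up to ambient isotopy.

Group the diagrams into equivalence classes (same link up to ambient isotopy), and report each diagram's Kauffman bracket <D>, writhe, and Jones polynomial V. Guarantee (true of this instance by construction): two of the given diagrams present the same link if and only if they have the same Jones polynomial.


classes: {D1} | {D2} | {D3}
V(D1) = x - x^2 + 2x^3 - x^4 + x^5 - x^6  [12 crossings, <D> = -A^-12 + A^-8 - A^-4 + 2 - A^4 + A^8, w = +4]
D2 (bracket -A^-10 + A^-6 + A^2; 12 crossings at w = +2): V = x + x^3 - x^4
V(D3) = x^2 + 2x^4 - 2x^5 + x^6 - 2x^7 + x^8  (w +4, c 10, <D> = A^-20 - 2A^-16 + A^-12 - 2A^-8 + 2A^-4 + A^4)
insight: 3 values of V(x) split the 3 diagrams


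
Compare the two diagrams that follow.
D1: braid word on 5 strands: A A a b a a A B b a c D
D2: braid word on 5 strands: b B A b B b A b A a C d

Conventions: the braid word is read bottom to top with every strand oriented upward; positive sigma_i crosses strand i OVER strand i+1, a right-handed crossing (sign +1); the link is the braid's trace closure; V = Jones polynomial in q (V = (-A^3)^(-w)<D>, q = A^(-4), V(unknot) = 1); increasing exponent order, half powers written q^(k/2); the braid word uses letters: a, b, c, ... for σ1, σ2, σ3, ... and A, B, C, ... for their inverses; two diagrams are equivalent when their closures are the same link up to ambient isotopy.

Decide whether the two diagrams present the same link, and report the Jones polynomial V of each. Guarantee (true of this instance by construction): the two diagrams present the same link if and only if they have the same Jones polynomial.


same link: no
V(D1) = 1  [12 crossings, <D> = A^6, w = +2]
V(D2) = q^-2 - q^-1 + 1 - q + q^2  (w 0, c 12, <D> = A^-8 - A^-4 + 1 - A^4 + A^8)
note: 2 classes among 2 diagrams; unequal V(q) rules out equality


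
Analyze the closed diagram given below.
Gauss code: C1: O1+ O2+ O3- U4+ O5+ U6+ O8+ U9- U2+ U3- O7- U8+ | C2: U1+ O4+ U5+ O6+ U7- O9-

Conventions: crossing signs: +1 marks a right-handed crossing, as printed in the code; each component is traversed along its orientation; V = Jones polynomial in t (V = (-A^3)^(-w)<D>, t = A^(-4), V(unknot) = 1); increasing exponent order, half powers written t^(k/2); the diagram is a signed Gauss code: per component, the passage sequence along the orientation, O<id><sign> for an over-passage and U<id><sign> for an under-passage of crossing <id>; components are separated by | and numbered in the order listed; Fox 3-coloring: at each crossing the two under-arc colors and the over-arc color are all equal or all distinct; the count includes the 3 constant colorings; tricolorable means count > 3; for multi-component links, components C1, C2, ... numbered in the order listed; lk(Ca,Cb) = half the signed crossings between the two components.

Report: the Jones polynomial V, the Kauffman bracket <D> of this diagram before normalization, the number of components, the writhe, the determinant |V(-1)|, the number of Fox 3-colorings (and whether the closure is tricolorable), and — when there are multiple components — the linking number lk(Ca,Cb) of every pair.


V(t) = -t^(-1/2) + t^(1/2) - 2t^(3/2) + 2t^(5/2) - 3t^(7/2) + 2t^(9/2) - 2t^(11/2) + t^(13/2)
bracket: -A^-17 + 2A^-13 - 2A^-9 + 3A^-5 - 2A^-1 + 2A^3 - A^7 + A^11, w = +3
2 components, writhe +3, over 9 crossings
lk(C1,C2) = +1
det 14, colorings 3 of 3^9 — not tricolorable
observation: w = +3 shifts under R1 moves; the (-A^3)^(-3) factor cancels that in V


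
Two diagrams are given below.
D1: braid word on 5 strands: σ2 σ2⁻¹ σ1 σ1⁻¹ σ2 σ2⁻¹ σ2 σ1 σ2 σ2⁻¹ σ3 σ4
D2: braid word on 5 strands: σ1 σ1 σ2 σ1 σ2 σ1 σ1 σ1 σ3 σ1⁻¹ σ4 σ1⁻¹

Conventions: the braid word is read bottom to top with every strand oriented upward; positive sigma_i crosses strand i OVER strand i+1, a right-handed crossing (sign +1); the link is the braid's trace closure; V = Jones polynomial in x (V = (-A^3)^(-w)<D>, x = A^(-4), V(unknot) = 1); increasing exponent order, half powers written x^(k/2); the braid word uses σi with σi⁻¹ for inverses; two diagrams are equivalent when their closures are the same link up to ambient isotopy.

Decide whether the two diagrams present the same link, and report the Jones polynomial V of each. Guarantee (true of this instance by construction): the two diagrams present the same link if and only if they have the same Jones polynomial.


equivalent: no
D1 (bracket A^12; 12 crossings at w = +4): V = 1
V(D2) = x^2 + x^4 - x^5 + x^6 - x^7  [12 crossings, <D> = -A^-4 + 1 - A^4 + A^8 + A^16, w = +8]
observation: comparing 2 Jones polynomials yields 2 groups


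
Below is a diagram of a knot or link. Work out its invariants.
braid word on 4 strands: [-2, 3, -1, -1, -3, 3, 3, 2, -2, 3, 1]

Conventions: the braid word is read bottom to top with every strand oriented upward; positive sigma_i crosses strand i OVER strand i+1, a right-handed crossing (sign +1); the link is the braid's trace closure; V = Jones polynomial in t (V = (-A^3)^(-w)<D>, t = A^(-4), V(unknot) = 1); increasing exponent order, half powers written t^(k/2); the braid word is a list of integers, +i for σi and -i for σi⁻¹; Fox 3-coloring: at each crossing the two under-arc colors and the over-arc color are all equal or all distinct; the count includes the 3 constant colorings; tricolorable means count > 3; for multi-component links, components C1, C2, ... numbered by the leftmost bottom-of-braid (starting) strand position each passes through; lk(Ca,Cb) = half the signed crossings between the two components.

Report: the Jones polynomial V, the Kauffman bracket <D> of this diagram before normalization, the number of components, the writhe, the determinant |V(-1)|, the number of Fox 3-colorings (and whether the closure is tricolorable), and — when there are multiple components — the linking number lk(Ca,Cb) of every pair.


V = t + t^3 - t^4
<D> = A^-13 - A^-9 - A^-1 (w = +1)
1 component over 11 crossings, w = +1
9 Fox colorings among 3^11, |V(-1)| = 3: tricolorable
why: the span of V is 3, forcing >= 3 crossings in any diagram


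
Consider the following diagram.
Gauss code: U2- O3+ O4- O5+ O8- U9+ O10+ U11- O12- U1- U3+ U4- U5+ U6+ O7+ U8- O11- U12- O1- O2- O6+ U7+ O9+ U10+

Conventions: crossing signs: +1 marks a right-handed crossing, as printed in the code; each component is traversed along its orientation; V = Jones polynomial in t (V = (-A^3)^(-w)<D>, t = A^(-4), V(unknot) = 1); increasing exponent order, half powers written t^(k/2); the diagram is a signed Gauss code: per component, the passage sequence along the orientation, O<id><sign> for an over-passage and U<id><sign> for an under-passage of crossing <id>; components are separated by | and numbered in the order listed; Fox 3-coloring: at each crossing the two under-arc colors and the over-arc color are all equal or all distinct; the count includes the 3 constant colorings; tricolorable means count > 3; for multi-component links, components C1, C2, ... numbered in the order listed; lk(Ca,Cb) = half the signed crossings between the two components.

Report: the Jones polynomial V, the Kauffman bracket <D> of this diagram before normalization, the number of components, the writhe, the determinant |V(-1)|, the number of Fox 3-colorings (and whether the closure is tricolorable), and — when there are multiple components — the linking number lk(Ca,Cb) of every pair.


Jones polynomial: V(t) = t^-4 - 3t^-3 + 5t^-2 - 6t^-1 + 7 - 6t + 5t^2 - 3t^3 + t^4
<D> = A^-16 - 3A^-12 + 5A^-8 - 6A^-4 + 7 - 6A^4 + 5A^8 - 3A^12 + A^16; writhe 0
components 1, writhe 0 (12 crossings)
3-colorings: 3 of 3^12, det 37 — not tricolorable
note: palindromic: swapping t for 1/t fixes V


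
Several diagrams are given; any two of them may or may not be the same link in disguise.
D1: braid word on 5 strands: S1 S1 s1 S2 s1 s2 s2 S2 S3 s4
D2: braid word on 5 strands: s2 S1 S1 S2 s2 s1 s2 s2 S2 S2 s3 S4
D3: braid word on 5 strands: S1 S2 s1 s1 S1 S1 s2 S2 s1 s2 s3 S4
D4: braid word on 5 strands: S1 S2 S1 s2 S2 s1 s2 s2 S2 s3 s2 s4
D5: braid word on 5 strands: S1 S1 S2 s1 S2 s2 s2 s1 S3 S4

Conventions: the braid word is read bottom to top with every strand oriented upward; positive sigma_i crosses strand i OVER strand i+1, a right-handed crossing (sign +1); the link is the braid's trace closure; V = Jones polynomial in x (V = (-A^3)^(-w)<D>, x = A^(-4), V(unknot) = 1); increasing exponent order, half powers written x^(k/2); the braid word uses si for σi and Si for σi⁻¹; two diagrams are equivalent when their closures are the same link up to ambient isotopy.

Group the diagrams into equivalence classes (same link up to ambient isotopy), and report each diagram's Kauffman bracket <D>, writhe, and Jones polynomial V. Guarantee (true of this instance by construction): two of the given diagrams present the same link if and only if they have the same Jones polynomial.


classes: {D1, D2, D3, D4, D5}
V(D1) = 1  [10 crossings, <D> = 1, w = 0]
V(D2) = 1  [12 crossings, <D> = 1, w = 0]
V(D3) = 1  [12 crossings, <D> = 1, w = 0]
V(D4) = 1  (w +2, c 12, <D> = A^6)
V(D5) = 1  (w -2, c 10, <D> = A^-6)
note: all 5 diagrams share one V(x), hence one class


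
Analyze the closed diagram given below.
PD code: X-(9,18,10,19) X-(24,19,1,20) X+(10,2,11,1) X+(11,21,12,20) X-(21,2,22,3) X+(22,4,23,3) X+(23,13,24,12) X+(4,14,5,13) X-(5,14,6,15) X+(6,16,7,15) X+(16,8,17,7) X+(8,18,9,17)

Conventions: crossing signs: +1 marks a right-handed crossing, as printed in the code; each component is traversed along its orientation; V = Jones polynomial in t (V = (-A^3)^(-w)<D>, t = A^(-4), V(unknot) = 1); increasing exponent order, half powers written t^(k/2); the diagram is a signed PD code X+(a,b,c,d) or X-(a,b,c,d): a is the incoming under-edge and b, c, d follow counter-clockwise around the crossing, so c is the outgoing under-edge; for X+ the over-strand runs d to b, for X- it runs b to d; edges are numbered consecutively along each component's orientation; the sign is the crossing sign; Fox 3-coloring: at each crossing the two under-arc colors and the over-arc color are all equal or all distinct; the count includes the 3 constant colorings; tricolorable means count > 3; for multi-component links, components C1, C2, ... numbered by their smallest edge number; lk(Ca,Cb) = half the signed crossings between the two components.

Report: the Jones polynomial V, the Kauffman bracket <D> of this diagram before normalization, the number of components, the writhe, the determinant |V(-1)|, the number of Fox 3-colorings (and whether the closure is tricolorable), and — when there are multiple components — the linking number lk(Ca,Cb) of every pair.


V(t) = t - t^2 + 2t^3 - t^4 + t^5 - t^6
bracket: -A^-12 + A^-8 - A^-4 + 2 - A^4 + A^8, w = +4
1 component, writhe +4, over 12 crossings
det 7, colorings 3 of 3^12 — not tricolorable
observation: w = +4 shifts under R1 moves; the (-A^3)^(-4) factor cancels that in V


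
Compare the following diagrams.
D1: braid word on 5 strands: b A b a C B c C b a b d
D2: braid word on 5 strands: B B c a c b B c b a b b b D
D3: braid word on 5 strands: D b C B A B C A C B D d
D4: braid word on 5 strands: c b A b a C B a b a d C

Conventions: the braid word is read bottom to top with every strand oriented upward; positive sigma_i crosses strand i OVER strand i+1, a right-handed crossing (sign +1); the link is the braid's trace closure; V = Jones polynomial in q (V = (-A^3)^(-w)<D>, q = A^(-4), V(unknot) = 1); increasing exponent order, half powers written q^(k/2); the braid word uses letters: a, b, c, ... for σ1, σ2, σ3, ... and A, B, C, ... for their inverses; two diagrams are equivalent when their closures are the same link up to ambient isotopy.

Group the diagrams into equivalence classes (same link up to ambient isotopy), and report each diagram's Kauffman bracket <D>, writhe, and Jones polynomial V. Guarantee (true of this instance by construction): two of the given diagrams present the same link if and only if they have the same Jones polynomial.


classes: {D1, D4} | {D2} | {D3}
V(D1) = q - q^2 + 2q^3 - q^4 + q^5 - q^6  [12 crossings, <D> = -A^-12 + A^-8 - A^-4 + 2 - A^4 + A^8, w = +4]
V(D2) = q^2 + 2q^4 - 2q^5 + q^6 - 2q^7 + q^8  [14 crossings, <D> = A^-14 - 2A^-10 + A^-6 - 2A^-2 + 2A^2 + A^10, w = +6]
V(D3) = q^-8 - 2q^-7 + q^-6 - 2q^-5 + 2q^-4 + q^-2  [12 crossings, <D> = A^-16 + 2A^-8 - 2A^-4 + 1 - 2A^4 + A^8, w = -8]
V(D4) = q - q^2 + 2q^3 - q^4 + q^5 - q^6  (w +4, c 12, <D> = -A^-12 + A^-8 - A^-4 + 2 - A^4 + A^8)
note: comparing 4 Jones polynomials yields 3 groups


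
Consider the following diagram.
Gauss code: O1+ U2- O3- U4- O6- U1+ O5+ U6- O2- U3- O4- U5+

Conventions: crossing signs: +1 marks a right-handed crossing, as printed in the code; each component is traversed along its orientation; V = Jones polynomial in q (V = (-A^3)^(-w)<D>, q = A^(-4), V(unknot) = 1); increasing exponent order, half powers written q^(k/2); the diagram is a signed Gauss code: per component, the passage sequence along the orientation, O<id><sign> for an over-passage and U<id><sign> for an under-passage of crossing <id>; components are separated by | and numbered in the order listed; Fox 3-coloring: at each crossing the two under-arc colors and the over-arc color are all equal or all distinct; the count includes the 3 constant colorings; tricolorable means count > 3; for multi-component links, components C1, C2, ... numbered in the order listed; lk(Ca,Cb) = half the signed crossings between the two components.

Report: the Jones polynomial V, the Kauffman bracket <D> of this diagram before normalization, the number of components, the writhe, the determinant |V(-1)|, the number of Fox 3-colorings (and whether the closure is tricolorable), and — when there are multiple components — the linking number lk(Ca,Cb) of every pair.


V = q^-5 - 2q^-4 + 2q^-3 - 2q^-2 + 2q^-1 - 1 + q
<D> = A^-10 - A^-6 + 2A^-2 - 2A^2 + 2A^6 - 2A^10 + A^14 (w = -2)
1 component over 6 crossings, w = -2
3 Fox colorings among 3^6, |V(-1)| = 11: not tricolorable
why: V spans 6 powers of q: at least 6 crossings in any diagram


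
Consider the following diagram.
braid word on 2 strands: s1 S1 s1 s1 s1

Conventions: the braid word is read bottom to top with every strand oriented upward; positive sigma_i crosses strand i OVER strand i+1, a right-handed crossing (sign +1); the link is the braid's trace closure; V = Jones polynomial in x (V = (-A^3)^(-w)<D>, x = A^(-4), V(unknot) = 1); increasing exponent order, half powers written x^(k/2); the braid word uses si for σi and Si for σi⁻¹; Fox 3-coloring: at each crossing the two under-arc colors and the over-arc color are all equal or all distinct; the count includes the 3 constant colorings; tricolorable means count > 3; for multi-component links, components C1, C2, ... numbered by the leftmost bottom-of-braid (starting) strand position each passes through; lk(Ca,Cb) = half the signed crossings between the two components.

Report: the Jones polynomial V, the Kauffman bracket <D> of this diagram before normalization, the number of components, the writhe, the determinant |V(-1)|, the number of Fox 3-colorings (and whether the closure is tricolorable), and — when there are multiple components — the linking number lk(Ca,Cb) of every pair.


V = x + x^3 - x^4
<D> = A^-7 - A^-3 - A^5 (w = +3)
1 component over 5 crossings, w = +3
9 Fox colorings among 3^5, |V(-1)| = 3: tricolorable
why: w = +3 (over 5 crossings) is diagram-only; (-A^3)^(-3) removes it from V


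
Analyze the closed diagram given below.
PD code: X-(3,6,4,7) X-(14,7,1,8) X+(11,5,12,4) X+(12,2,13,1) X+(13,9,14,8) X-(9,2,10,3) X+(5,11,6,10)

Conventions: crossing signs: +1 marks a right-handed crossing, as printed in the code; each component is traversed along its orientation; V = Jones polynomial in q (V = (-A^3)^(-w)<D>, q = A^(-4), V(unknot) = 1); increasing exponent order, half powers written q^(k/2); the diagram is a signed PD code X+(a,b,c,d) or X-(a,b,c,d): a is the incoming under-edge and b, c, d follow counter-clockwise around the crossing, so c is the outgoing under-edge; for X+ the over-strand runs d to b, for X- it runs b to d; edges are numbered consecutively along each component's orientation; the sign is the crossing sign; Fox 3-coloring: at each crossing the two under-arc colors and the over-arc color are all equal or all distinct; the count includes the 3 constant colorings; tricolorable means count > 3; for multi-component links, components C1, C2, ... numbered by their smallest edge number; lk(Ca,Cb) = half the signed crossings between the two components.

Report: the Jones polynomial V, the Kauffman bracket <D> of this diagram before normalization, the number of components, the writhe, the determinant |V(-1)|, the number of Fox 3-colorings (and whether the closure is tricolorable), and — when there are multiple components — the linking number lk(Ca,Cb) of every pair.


V = q^-2 - q^-1 + 1 - q + q^2
<D> = -A^-5 + A^-1 - A^3 + A^7 - A^11 (w = +1)
1 component over 7 crossings, w = +1
3 Fox colorings among 3^7, |V(-1)| = 5: not tricolorable
why: V is palindromic (span 4, det 5): q -> 1/q fixes it; necessary, not sufficient, for amphichirality
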